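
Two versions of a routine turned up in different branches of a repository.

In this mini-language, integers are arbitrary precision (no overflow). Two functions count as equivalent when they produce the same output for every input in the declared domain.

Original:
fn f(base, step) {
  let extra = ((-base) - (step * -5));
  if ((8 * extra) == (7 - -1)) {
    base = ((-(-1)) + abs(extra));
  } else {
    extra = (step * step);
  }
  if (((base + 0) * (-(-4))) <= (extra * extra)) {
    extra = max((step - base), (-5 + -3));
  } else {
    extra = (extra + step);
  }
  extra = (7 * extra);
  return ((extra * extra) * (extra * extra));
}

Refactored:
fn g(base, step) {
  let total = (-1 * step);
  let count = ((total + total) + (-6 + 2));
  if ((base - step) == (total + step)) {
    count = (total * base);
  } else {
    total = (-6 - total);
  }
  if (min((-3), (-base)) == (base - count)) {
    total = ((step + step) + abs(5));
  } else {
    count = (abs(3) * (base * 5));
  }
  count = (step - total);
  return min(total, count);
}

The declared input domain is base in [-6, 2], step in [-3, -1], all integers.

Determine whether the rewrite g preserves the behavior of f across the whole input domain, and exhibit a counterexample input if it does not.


There is a counterexample at base=-6, step=-3: 194481 on one side, -9 on the other.
f: extra becomes -9; next ((8 * extra) == (7 - -1)) evaluates to false; next extra becomes 9; next (((base + 0) * (-(-4))) <= (extra * extra)) evaluates to true; next extra becomes 3; next extra becomes 21; next final value 194481
g: total becomes 3; next count becomes 2; next ((base - step) == (total + step)) evaluates to false; next total becomes -9; next (min((-3), (-base)) == (base - count)) evaluates to false; next count becomes -90; next count becomes 6; next final value -9
verdict: not equivalent; witness: base=-6, step=-3


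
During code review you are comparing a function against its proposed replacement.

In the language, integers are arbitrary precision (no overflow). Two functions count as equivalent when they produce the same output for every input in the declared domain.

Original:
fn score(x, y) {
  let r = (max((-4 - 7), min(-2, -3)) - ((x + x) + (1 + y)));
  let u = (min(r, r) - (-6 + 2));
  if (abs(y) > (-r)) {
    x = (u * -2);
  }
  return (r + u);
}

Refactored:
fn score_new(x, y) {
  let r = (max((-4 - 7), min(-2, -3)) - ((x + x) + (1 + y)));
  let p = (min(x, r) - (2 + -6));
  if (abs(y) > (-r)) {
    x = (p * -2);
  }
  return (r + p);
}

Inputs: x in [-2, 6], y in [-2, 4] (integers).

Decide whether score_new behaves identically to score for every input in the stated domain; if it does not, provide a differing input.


Run the pair on x=-2, y=-2.
score: r = 2; u = 6; (abs(y) > (-r)) -> true; x = -12; return 8
score_new: r = 2; p = 2; (abs(y) > (-r)) -> true; x = -4; return 4
8 against 4: the behavior changed.
verdict: not equivalent; witness: x=-2, y=-2


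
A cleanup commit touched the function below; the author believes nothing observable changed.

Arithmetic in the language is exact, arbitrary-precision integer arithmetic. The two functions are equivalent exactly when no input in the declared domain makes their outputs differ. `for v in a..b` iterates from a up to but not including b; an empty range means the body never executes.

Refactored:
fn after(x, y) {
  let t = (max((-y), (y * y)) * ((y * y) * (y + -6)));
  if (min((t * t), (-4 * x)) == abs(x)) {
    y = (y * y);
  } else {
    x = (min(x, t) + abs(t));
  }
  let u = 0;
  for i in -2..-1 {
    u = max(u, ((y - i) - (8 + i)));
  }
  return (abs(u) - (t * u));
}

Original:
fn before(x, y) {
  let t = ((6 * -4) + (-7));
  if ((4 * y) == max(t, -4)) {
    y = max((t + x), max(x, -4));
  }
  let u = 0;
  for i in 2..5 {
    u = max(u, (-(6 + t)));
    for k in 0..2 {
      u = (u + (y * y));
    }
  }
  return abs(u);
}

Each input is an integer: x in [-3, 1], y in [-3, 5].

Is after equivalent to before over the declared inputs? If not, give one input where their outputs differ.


Try x=-3, y=-3.
before: t := -31 | ((4 * y) == max(t, -4)): false | u := 0 | iter i=2: | u := 25 | iter k=0: | u := 34 | iter k=1: | u := 43 | iter i=3: | u := 43 | iter k=0: | u := 52 | iter k=1: | u := 61 | iter i=4: | u := 61 | iter k=0: | u := 70 | iter k=1: | u := 79 | result 79
after: t := -729 | (min((t * t), (-4 * x)) == abs(x)): false | x := 0 | u := 0 | iter i=-2: | u := 0 | result 0
79 vs 0 — the two versions disagree here.
verdict: not equivalent; witness: x=-3, y=-3


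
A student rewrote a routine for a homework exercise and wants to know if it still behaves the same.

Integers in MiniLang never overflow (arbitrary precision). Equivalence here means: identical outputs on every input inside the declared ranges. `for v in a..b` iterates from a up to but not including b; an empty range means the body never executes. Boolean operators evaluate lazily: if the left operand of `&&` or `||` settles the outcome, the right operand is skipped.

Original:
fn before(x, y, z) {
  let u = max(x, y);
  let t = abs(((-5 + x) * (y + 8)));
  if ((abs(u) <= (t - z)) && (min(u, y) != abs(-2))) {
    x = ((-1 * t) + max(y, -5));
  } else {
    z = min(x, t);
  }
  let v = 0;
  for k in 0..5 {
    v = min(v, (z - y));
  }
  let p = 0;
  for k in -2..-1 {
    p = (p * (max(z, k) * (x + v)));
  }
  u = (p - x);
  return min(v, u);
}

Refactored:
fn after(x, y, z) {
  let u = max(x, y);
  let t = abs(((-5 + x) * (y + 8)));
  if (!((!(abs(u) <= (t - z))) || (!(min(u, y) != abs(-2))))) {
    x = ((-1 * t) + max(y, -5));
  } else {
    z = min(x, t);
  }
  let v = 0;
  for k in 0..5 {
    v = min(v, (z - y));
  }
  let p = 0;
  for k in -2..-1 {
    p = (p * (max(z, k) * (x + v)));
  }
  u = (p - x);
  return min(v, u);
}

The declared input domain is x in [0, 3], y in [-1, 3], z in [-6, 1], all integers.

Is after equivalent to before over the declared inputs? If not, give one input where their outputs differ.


Differences: boolean connective usage differs — yet all 160 inputs agree.
verdict: equivalent


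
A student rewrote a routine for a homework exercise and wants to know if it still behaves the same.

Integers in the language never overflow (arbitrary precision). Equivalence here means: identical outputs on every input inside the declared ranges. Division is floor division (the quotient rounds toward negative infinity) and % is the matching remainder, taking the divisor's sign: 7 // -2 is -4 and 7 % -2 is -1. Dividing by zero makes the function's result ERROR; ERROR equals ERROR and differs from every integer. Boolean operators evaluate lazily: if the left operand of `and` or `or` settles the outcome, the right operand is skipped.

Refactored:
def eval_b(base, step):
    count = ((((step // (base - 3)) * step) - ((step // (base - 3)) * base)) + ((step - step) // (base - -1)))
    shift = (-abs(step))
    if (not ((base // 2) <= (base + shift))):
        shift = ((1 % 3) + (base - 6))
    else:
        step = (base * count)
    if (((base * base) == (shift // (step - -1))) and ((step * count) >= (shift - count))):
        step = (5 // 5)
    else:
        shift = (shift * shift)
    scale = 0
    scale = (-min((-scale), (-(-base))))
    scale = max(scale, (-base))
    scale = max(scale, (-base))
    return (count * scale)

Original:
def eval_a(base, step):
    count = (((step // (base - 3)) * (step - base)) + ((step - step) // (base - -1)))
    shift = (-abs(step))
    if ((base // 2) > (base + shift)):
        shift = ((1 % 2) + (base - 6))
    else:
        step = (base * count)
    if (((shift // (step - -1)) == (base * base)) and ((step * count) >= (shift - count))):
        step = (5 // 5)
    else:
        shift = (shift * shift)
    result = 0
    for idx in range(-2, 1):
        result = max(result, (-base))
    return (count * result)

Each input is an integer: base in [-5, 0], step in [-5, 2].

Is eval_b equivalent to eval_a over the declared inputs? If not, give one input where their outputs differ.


Equivalent. The suspicious edit (`2` became `3`) never changes the result for any input inside the declared domain.
Sweeping the whole domain (48 inputs) finds no disagreement.
Spot check at base=-5, step=-4 — eval_a: count becomes 0; next shift becomes -4; next ((base // 2) > (base + shift)) evaluates to true; next shift becomes -10; next (((shift // (step - -1)) == (base * base)) and ((step * count) >= (shift - count))) evaluates to false; next shift becomes 100; next result becomes 0; next at idx=-2:; next result becomes 5; next at idx=-1:; next result becomes 5; next at idx=0:; next result becomes 5; next final value 0. eval_b: count becomes 0; next shift becomes -4; next (not ((base // 2) <= (base + shift))) evaluates to true; next shift becomes -10; next (((base * base) == (shift // (step - -1))) and ((step * count) >= (shift - count))) evaluates to false; next shift becomes 100; next scale becomes 0; next scale becomes 5; next scale becomes 5; next scale becomes 5; next final value 0. Both give 0.
verdict: equivalent


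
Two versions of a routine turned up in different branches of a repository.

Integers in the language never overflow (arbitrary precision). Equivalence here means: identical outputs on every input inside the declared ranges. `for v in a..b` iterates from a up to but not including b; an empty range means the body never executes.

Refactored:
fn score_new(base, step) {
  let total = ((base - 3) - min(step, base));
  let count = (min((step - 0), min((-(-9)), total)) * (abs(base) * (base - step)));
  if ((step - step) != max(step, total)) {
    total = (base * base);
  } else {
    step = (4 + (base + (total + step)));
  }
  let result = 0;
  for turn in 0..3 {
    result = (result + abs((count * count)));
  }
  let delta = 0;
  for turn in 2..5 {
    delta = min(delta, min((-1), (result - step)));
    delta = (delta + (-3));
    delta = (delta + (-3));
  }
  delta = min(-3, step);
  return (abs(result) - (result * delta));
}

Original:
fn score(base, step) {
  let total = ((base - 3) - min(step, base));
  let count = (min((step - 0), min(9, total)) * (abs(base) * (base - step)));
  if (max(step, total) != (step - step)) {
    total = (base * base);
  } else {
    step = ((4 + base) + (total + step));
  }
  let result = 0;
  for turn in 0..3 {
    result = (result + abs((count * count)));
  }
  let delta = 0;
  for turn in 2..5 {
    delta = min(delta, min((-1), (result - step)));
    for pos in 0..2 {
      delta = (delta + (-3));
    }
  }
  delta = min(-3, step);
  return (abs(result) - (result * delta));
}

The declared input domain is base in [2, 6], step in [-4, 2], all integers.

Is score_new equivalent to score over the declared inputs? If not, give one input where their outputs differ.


Reading the diff, among the changes: loop structure differs; and constant usage differs; and arithmetic usage differs; and local variable names differ.
Tracing base=2, step=-2: score: total=1, then count=-16, then (max(step, total) != (step - step)) is true, then total=4, then result=0, then (turn=0), then result=256, then (turn=1), then result=512, then (turn=2), then result=768, then delta=0, then (turn=2), then delta=-1, then (pos=0), then delta=-4, then (pos=1), then delta=-7, then (turn=3), then delta=-7, then (pos=0), then delta=-10, then (pos=1), then delta=-13, then (turn=4), then delta=-13, then (pos=0), then delta=-16, then (pos=1), then delta=-19, then delta=-3, then returns 3072 | score_new: total=1, then count=-16, then ((step - step) != max(step, total)) is true, then total=4, then result=0, then (turn=0), then result=256, then (turn=1), then result=512, then (turn=2), then result=768, then delta=0, then (turn=2), then delta=-1, then delta=-4, then delta=-7, then (turn=3), then delta=-7, then delta=-10, then delta=-13, then (turn=4), then delta=-13, then delta=-16, then delta=-19, then delta=-3, then returns 3072 — matching result 3072.
An exhaustive pass over the 35 declared inputs shows identical outputs.
verdict: equivalent


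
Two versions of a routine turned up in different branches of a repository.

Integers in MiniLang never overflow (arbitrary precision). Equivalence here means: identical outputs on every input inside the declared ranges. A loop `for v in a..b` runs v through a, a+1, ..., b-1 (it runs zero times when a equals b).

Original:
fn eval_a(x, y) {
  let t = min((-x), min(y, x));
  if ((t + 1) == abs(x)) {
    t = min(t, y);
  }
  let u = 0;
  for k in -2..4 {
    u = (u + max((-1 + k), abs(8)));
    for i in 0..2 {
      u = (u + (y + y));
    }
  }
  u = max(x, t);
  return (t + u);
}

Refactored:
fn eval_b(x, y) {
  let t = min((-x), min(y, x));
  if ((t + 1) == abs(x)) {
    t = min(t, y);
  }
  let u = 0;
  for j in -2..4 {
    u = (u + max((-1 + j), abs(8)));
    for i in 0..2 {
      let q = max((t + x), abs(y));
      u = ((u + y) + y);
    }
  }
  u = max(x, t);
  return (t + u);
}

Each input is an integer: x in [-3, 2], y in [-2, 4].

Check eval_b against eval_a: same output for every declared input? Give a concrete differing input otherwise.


This is a faithful refactor — local variable names differ; also arithmetic usage differs; also min/max/abs usage differs; also statement counts differ, but the computed results match everywhere.
Tracing x=1, y=3: eval_a: t := -1 | ((t + 1) == abs(x)): false | u := 0 | iter k=-2: | u := 8 | iter i=0: | u := 14 | iter i=1: | u := 20 | iter k=-1: | u := 28 | iter i=0: | u := 34 | iter i=1: | u := 40 | iter k=0: | u := 48 | iter i=0: | u := 54 | iter i=1: | u := 60 | iter k=1: | u := 68 | iter i=0: | u := 74 | iter i=1: | u := 80 | iter k=2: | u := 88 | iter i=0: | u := 94 | iter i=1: | u := 100 | iter k=3: | u := 108 | iter i=0: | u := 114 | iter i=1: | u := 120 | u := 1 | result 0 | eval_b: t := -1 | ((t + 1) == abs(x)): false | u := 0 | iter j=-2: | u := 8 | iter i=0: | q := 3 | u := 14 | iter i=1: | q := 3 | u := 20 | iter j=-1: | u := 28 | iter i=0: | q := 3 | u := 34 | iter i=1: | q := 3 | u := 40 | iter j=0: | u := 48 | iter i=0: | q := 3 | u := 54 | iter i=1: | q := 3 | u := 60 | iter j=1: | u := 68 | iter i=0: | q := 3 | u := 74 | iter i=1: | q := 3 | u := 80 | iter j=2: | u := 88 | iter i=0: | q := 3 | u := 94 | iter i=1: | q := 3 | u := 100 | iter j=3: | u := 108 | iter i=0: | q := 3 | u := 114 | iter i=1: | q := 3 | u := 120 | u := 1 | result 0 — matching result 0.
Every one of the 42 inputs gives matching results.
verdict: equivalent


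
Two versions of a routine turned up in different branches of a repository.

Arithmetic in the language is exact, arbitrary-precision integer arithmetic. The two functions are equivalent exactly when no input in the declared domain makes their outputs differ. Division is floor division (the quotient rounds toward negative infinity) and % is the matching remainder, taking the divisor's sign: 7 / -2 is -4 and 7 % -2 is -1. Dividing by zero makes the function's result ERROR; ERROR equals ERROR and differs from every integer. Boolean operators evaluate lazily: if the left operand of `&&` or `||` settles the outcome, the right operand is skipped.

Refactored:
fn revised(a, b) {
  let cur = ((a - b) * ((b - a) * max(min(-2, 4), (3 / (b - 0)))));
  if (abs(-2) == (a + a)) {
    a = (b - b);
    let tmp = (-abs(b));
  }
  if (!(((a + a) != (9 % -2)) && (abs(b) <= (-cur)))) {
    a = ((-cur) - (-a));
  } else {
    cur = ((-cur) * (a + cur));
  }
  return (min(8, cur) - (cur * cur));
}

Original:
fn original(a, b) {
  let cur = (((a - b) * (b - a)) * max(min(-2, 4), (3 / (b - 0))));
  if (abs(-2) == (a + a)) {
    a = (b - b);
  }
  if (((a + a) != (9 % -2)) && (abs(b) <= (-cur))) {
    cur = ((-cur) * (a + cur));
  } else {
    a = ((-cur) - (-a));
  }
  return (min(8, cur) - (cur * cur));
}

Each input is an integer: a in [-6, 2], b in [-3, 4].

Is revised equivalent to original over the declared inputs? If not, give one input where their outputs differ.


Reading the diff, among the changes: local variable names differ, plus boolean connective usage differs, plus min/max/abs usage differs, plus statement counts differ.
Tracing a=-1, b=0: original: a zero divisor aborts: ERROR | revised: a zero divisor aborts: ERROR — matching result ERROR.
Across all 72 domain points the two functions coincide.
verdict: equivalent


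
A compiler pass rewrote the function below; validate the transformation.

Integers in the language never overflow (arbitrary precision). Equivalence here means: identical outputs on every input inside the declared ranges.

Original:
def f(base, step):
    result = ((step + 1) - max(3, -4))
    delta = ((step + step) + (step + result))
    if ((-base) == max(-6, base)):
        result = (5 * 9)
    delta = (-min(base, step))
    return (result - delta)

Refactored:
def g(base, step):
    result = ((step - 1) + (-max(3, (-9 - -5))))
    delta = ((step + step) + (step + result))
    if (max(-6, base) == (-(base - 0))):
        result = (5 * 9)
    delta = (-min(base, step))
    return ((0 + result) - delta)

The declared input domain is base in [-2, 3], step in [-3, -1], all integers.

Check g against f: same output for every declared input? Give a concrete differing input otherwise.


Run the pair on base=-2, step=-3.
f: result := -5 | delta := -14 | ((-base) == max(-6, base)): false | delta := 3 | result -8
g: result := -7 | delta := -16 | (max(-6, base) == (-(base - 0))): false | delta := 3 | result -10
-8 against -10: the behavior changed.
verdict: not equivalent; witness: base=-2, step=-3


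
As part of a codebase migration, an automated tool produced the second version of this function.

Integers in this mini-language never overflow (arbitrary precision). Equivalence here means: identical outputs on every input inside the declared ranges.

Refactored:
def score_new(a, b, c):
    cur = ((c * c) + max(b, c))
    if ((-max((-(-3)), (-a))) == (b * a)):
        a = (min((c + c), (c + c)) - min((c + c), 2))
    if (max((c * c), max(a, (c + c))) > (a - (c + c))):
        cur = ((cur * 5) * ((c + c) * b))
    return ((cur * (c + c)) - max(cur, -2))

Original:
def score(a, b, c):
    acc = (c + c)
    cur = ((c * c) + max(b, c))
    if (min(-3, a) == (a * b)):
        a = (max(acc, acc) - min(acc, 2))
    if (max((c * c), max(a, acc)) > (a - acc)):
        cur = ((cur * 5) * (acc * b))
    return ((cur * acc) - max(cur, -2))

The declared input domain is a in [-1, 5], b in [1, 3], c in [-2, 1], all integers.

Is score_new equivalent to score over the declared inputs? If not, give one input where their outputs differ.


There is a behavioral-looking edit here, yet the outcome never shifts on this domain.
Spot check at a=0, b=1, c=0 — score: acc=0, then cur=1, then (min(-3, a) == (a * b)) is false, then (max((c * c), max(a, acc)) > (a - acc)) is false, then returns -1. score_new: cur=1, then ((-max((-(-3)), (-a))) == (b * a)) is false, then (max((c * c), max(a, (c + c))) > (a - (c + c))) is false, then returns -1. Both give -1.
Sweeping the whole domain (84 inputs) finds no disagreement.
verdict: equivalent


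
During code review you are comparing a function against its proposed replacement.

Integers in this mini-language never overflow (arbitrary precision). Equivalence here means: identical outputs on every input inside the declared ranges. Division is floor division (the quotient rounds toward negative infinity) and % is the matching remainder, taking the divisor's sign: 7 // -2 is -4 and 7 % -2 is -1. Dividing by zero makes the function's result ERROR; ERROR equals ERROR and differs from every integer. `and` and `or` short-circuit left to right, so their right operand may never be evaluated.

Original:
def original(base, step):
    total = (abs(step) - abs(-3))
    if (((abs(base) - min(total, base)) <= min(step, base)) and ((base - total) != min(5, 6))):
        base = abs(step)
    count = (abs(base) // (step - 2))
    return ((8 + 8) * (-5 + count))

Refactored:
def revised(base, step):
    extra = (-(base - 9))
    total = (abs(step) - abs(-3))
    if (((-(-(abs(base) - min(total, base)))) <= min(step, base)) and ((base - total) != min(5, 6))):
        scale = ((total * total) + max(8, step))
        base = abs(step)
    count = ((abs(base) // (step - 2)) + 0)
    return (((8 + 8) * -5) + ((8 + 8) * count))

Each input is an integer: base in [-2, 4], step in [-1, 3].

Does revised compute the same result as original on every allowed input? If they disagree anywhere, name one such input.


Changes here: constant usage differs, plus local variable names differ, plus statement counts differ, plus arithmetic usage differs, plus min/max/abs usage differs; the full 35-point sweep finds no disagreement.
verdict: equivalent


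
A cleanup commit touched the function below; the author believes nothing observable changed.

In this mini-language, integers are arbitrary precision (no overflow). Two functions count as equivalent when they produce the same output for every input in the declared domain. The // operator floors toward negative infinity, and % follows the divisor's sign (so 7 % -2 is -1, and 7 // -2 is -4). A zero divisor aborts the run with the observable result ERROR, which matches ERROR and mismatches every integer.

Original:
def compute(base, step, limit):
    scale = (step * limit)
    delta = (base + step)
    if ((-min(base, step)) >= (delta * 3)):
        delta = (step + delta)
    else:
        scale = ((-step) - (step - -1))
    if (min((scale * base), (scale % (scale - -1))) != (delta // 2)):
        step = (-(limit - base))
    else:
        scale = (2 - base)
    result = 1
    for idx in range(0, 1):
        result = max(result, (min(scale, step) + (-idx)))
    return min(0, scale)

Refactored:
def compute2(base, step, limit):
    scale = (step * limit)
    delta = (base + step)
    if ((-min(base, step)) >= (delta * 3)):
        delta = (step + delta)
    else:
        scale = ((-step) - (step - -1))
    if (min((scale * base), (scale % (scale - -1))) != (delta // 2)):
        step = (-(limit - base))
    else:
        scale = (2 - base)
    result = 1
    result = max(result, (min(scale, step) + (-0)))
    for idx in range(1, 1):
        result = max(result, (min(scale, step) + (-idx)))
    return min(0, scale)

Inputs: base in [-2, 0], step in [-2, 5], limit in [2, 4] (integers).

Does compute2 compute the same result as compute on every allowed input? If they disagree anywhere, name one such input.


Comparing the listings, the differences include: loop structure differs; and statement counts differ; and constant usage differs; and min/max/abs usage differs; and arithmetic usage differs.
One worked example (base=-1, step=1, limit=4) — compute: scale := 4 | delta := 0 | ((-min(base, step)) >= (delta * 3)): true | delta := 1 | (min((scale * base), (scale % (scale - -1))) != (delta // 2)): true | step := -5 | result := 1 | iter idx=0: | result := 1 | result 0; compute2: scale := 4 | delta := 0 | ((-min(base, step)) >= (delta * 3)): true | delta := 1 | (min((scale * base), (scale % (scale - -1))) != (delta // 2)): true | step := -5 | result := 1 | result := 1 | loop over idx: empty range | result 0; agreement on 0.
Checked all 72 inputs in the declared domain: the outputs agree on every one.
verdict: equivalent


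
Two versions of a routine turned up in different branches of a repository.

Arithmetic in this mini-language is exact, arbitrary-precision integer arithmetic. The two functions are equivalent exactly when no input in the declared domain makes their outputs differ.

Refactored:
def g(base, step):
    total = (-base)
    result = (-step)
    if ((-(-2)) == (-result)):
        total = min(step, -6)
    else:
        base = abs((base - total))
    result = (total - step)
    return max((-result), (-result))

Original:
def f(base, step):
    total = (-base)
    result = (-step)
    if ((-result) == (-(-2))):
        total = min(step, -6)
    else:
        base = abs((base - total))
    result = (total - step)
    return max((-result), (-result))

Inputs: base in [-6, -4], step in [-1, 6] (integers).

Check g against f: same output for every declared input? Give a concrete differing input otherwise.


Side by side, the visible changes include: same computation, different form.
Spot check at base=-6, step=6 — f: total=6, then result=-6, then ((-result) == (-(-2))) is false, then base=12, then result=0, then returns 0. g: total=6, then result=-6, then ((-(-2)) == (-result)) is false, then base=12, then result=0, then returns 0. Both give 0.
Across all 24 domain points the two functions coincide.
verdict: equivalent


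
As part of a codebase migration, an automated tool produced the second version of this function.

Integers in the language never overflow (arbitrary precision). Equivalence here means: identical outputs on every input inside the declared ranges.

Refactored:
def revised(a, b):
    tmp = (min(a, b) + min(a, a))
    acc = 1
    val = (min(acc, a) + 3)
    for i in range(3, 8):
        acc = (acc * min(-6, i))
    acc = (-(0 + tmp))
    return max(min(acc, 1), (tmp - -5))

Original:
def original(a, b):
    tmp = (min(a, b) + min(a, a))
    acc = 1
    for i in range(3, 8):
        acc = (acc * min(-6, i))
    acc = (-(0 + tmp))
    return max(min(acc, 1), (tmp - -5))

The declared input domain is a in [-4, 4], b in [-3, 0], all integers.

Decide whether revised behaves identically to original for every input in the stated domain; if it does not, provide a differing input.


Differences: local variable names differ; and arithmetic usage differs; and constant usage differs; and statement counts differ; and min/max/abs usage differs — yet all 36 inputs agree.
verdict: equivalent


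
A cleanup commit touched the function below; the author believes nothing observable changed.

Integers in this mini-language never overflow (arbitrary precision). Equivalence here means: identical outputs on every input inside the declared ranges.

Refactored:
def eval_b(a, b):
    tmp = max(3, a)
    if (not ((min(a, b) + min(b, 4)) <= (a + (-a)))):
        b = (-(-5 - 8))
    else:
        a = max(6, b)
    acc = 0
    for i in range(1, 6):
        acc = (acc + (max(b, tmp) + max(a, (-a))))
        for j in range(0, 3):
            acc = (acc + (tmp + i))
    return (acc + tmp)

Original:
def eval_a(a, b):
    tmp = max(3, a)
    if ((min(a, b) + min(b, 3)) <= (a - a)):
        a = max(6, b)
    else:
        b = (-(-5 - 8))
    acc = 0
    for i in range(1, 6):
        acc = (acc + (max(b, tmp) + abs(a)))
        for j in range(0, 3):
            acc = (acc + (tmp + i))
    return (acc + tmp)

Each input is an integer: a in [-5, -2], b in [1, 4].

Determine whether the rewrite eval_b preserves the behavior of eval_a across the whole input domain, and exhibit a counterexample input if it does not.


Input a=-3, b=4: 143 from eval_a versus 173 from eval_b.
verdict: not equivalent; witness: a=-3, b=4


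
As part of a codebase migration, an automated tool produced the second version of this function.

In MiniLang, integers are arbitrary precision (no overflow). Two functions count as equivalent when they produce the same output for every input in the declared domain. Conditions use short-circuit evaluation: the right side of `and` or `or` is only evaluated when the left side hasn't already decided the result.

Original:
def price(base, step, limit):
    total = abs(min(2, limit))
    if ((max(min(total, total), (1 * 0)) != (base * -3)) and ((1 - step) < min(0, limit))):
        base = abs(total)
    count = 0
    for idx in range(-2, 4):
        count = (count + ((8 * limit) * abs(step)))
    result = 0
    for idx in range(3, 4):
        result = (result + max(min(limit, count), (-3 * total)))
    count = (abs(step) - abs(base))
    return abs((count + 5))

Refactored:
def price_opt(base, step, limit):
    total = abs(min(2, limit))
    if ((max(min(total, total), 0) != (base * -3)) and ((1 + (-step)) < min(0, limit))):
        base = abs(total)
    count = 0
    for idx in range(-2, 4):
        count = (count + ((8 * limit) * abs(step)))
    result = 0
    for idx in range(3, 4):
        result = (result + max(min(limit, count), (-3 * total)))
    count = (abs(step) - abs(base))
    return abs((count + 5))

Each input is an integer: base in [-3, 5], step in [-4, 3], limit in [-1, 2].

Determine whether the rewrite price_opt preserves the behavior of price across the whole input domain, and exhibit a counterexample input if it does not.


Behavior is preserved: although arithmetic usage differs; and constant usage differs, the outputs never diverge.
One worked example (base=0, step=1, limit=0) — price: total becomes 0; next ((max(min(total, total), (1 * 0)) != (base * -3)) and ((1 - step) < min(0, limit))) evaluates to false; next count becomes 0; next at idx=-2:; next count becomes 0; next at idx=-1:; next count becomes 0; next at idx=0:; next count becomes 0; next at idx=1:; next count becomes 0; next at idx=2:; next count becomes 0; next at idx=3:; next count becomes 0; next result becomes 0; next at idx=3:; next result becomes 0; next count becomes 1; next final value 6; price_opt: total becomes 0; next ((max(min(total, total), 0) != (base * -3)) and ((1 + (-step)) < min(0, limit))) evaluates to false; next count becomes 0; next at idx=-2:; next count becomes 0; next at idx=-1:; next count becomes 0; next at idx=0:; next count becomes 0; next at idx=1:; next count becomes 0; next at idx=2:; next count becomes 0; next at idx=3:; next count becomes 0; next result becomes 0; next at idx=3:; next result becomes 0; next count becomes 1; next final value 6; agreement on 6.
Every one of the 288 inputs gives matching results.
verdict: equivalent


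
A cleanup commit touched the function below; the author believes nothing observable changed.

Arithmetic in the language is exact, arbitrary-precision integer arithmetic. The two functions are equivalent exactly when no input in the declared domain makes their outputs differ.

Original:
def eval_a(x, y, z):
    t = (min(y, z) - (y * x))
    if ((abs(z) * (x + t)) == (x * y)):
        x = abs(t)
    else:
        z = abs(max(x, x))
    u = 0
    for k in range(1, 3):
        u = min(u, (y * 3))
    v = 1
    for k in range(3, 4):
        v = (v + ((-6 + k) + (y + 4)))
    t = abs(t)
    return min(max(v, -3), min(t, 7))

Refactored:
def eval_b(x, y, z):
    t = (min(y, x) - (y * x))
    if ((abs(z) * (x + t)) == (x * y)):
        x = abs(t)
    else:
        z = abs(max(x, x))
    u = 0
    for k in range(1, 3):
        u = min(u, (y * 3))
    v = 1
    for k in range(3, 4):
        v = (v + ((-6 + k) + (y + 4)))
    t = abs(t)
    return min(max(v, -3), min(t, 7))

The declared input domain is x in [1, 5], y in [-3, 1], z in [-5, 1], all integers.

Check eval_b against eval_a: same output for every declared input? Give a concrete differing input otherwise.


Evaluate both at x=1, y=-1, z=-5.
eval_a: t = -4; ((abs(z) * (x + t)) == (x * y)) -> false; z = 1; u = 0; [k=1]; u = -3; [k=2]; u = -3; v = 1; [k=3]; v = 1; t = 4; return 1
eval_b: t = 0; ((abs(z) * (x + t)) == (x * y)) -> false; z = 1; u = 0; [k=1]; u = -3; [k=2]; u = -3; v = 1; [k=3]; v = 1; t = 0; return 0
1 vs 0 — the two versions disagree here.
verdict: not equivalent; witness: x=1, y=-1, z=-5


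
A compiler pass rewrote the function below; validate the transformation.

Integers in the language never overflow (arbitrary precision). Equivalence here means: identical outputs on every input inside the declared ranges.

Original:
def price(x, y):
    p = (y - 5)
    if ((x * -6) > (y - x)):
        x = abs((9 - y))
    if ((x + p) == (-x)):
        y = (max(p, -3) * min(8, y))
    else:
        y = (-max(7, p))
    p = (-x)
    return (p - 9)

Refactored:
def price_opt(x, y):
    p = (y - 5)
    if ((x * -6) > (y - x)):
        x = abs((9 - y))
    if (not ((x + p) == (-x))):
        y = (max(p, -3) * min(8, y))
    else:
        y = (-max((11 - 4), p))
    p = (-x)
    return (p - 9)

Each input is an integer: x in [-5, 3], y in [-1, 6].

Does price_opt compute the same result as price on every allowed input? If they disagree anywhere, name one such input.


Equivalent. The suspicious-looking change has no observable effect anywhere in the declared ranges.
Across all 72 domain points the two functions coincide.
As a probe, take x=-3, y=-1: price runs p=-6, then ((x * -6) > (y - x)) is true, then x=10, then ((x + p) == (-x)) is false, then y=-7, then p=-10, then returns -19; price_opt runs p=-6, then ((x * -6) > (y - x)) is true, then x=10, then (not ((x + p) == (-x))) is true, then y=3, then p=-10, then returns -19; both end at -19.
verdict: equivalent


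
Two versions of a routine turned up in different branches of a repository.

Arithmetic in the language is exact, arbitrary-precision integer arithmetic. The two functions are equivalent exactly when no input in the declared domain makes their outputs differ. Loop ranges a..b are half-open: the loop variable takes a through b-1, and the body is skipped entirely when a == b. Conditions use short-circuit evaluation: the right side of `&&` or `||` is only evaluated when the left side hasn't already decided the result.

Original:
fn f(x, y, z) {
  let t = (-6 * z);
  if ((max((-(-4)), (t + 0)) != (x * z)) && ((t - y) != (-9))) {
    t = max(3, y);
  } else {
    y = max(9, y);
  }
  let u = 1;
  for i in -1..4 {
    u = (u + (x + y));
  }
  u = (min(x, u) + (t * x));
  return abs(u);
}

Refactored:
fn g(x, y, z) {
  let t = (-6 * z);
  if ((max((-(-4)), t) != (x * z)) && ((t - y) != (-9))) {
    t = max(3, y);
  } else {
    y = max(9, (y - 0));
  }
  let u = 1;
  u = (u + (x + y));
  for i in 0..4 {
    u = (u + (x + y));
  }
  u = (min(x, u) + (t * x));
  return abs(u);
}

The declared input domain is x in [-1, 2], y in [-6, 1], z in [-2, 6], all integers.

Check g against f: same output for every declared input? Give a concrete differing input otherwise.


Equivalent — the differences include loop structure differs, and statement counts differ, and arithmetic usage differs, yet no declared input distinguishes the two.
One worked example (x=2, y=-4, z=3) — f: t := -18 | ((max((-(-4)), (t + 0)) != (x * z)) && ((t - y) != (-9))): true | t := 3 | u := 1 | iter i=-1: | u := -1 | iter i=0: | u := -3 | iter i=1: | u := -5 | iter i=2: | u := -7 | iter i=3: | u := -9 | u := -3 | result 3; g: t := -18 | ((max((-(-4)), t) != (x * z)) && ((t - y) != (-9))): true | t := 3 | u := 1 | u := -1 | iter i=0: | u := -3 | iter i=1: | u := -5 | iter i=2: | u := -7 | iter i=3: | u := -9 | u := -3 | result 3; agreement on 3.
Every one of the 288 inputs gives matching results.
verdict: equivalent


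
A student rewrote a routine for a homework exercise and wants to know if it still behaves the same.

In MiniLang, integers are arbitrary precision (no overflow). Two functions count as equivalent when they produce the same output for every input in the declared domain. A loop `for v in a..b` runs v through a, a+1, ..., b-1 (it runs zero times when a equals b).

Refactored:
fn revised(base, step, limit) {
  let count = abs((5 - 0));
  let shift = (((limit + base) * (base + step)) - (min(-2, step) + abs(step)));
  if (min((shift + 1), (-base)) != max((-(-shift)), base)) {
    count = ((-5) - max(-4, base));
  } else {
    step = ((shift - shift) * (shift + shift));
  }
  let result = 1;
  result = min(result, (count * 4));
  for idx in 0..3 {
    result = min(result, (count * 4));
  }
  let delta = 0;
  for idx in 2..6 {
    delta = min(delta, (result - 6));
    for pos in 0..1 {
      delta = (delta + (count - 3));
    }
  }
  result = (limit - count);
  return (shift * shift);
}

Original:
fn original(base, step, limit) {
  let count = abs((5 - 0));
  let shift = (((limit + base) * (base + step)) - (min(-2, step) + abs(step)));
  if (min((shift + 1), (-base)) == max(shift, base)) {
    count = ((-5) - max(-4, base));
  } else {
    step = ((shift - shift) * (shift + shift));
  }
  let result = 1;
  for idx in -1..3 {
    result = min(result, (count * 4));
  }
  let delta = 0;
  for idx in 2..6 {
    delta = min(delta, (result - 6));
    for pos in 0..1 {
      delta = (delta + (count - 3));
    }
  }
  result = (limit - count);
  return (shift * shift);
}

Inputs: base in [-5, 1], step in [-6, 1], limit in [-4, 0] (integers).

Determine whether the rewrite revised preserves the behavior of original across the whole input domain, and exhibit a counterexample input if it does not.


Whatever the rewrite altered, no input in the stated domain can expose a difference; all 280 inputs agree.
verdict: equivalent


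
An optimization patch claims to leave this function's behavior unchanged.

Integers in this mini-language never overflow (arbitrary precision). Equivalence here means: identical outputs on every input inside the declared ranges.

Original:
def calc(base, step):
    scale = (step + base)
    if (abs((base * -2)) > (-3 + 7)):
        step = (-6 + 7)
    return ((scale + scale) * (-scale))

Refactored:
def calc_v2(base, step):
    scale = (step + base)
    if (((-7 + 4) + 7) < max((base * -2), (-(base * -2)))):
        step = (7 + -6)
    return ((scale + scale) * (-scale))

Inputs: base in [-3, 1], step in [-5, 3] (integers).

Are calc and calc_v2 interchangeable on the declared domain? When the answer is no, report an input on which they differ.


Equivalent — the differences include comparison usage differs, plus constant usage differs, plus min/max/abs usage differs, plus arithmetic usage differs, yet no declared input distinguishes the two.
As a probe, take base=0, step=-3: calc runs scale := -3 | (abs((base * -2)) > (-3 + 7)): false | result -18; calc_v2 runs scale := -3 | (((-7 + 4) + 7) < max((base * -2), (-(base * -2)))): false | result -18; both end at -18.
Every one of the 45 inputs gives matching results.
verdict: equivalent


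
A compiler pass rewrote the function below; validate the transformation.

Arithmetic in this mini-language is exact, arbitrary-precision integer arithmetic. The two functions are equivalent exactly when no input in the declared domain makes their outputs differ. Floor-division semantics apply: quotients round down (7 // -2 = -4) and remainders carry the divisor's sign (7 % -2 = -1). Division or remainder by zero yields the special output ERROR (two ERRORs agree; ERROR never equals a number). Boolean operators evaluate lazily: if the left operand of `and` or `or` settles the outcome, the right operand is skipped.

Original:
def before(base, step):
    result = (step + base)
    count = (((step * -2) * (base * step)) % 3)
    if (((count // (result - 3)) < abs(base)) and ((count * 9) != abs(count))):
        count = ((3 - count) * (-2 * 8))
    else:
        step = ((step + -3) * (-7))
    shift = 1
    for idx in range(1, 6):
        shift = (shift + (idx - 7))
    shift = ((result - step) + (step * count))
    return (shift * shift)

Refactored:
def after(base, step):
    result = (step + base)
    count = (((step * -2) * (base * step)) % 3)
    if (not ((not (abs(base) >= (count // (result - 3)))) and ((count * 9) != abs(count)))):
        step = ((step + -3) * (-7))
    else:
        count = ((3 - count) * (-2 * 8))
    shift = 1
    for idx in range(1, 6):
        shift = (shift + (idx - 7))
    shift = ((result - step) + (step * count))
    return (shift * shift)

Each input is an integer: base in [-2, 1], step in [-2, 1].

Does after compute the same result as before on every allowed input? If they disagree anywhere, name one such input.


Not equivalent: base=-2, step=-2 separates them (3844 vs 16).
before: result=-4, then count=1, then (((count // (result - 3)) < abs(base)) and ((count * 9) != abs(count))) is true, then count=-32, then shift=1, then (idx=1), then shift=-5, then (idx=2), then shift=-10, then (idx=3), then shift=-14, then (idx=4), then shift=-17, then (idx=5), then shift=-19, then shift=62, then returns 3844
after: result=-4, then count=1, then (not ((not (abs(base) >= (count // (result - 3)))) and ((count * 9) != abs(count)))) is true, then step=35, then shift=1, then (idx=1), then shift=-5, then (idx=2), then shift=-10, then (idx=3), then shift=-14, then (idx=4), then shift=-17, then (idx=5), then shift=-19, then shift=-4, then returns 16
verdict: not equivalent; witness: base=-2, step=-2


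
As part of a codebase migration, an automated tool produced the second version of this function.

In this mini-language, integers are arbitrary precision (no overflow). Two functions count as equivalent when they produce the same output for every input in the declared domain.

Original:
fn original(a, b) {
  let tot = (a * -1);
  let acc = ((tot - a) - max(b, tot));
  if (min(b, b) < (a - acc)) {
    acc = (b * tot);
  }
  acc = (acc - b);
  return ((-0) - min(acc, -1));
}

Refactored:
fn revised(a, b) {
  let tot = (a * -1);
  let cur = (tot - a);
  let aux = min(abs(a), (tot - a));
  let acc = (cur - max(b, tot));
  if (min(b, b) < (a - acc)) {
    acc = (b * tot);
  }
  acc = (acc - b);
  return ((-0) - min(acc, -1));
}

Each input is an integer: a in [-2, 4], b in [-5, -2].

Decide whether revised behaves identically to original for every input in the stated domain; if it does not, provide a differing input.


Whatever the rewrite altered, no input in the stated domain can expose a difference; all 28 inputs agree.
verdict: equivalent
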